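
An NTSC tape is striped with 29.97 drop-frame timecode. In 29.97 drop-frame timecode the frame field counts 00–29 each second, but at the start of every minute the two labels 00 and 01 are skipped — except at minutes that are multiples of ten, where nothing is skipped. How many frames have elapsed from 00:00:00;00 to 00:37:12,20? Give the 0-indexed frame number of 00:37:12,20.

Complete 10-minute blocks: 3, each 17982 frames → 53946.
Remaining 7 whole minutes in the current block: 1800 + 6 × 1798 = 12588 frames.
Within the current minute: 12 × 30 + 20 − 2 = 378 (labels ;00/;01 skipped at this minute). Total = 53946 + 12588 + 378 = 66912.

66912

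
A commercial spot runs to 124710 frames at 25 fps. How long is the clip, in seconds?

Running time = 124710 / (25) = 4988.4 s.

4988.4 seconds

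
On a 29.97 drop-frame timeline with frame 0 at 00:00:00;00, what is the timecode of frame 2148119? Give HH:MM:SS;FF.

19:54:35;19

Each 10-minute DF block holds 10 × 60 × 30 − 9 × 2 = 17982 frames. 2148119 ÷ 17982 → 119 full blocks, remainder 8261.
Within the partial block the first minute is 1800 frames and each further minute 1798, so 4 further minute boundaries passed. Total skipped labels = 18 × 119 + 2 × 4 = 2150.
Non-drop label index = 2148119 + 2150 = 2150269; at 30 labels/s that is 19:54:35:19, i.e. DF 19:54:35;19.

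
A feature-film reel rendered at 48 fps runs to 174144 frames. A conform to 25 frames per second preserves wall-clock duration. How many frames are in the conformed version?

90700 frames

Target frames = source frames × (target rate / source rate) = 174144 × (25)/(48) = 174144 × 25/48 = 90700.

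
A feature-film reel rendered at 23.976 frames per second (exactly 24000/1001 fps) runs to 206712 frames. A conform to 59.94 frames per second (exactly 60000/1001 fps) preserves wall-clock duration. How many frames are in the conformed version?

516780 frames

Target frames = source frames × (target rate / source rate) = 206712 × (60000/1001)/(24000/1001) = 206712 × 5/2 = 516780.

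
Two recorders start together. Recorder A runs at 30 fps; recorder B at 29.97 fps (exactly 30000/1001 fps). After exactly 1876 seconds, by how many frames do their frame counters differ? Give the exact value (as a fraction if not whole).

A emits 30 × 1876 = 56280 frames; B emits 30000/1001 × 1876 = 8040000/143.
Difference = 8040/143 frames (≈ 56.2238); B is behind A.

8040/143 frames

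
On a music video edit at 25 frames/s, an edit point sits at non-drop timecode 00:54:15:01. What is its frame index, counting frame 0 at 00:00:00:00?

frame 81376

Total seconds to the label: (0 × 3600 + 54 × 60 + 15) = 3255.
Frame index = 3255 × 25 + 1 = 81376.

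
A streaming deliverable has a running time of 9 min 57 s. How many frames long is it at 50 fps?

9 min 57 s = 597 s.
Frames = 597 × 50 = 29850.

29850 frames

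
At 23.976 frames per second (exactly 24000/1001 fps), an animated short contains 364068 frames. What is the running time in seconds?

Running time = 364068 / (24000/1001) = 15184.6695 s.

15184.6695 seconds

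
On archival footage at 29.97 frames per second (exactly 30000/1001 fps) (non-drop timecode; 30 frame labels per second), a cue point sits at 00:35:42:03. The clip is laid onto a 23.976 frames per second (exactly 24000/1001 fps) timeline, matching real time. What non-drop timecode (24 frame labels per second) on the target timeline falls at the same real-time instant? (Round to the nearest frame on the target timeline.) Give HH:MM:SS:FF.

Source frame index: (0×3600 + 35×60 + 42) × 30 + 3 = 64263.
Real time: 64263 / (30000/1001) = 21442421/10000 s.
Target frame: (21442421/10000) × (24000/1001) = 257052/5 ≈ 51410.400 → 51410.
At 24 labels/s: frame 51410 → 00:35:42:02.

00:35:42:02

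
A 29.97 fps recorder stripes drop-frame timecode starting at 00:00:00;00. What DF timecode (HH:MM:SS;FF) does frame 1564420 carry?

Ten DF minutes hold 17982 frames, so frame 1564420 lies in block 86 (frames 1546452–1564433) with 17968 frames into that block.
The block's first minute is 1800 frames and the rest 1798 each; 17968 frames reaches minute 9, so 86 × 18 + 9 × 2 = 1566 labels have been skipped so far.
Adding those back, label number 1564420 + 1566 = 1565986 at 30 labels/s is 52199 s + 16 f = 14 h 29 min 59 s frame 16, i.e. 14:29:59;16.

14:29:59;16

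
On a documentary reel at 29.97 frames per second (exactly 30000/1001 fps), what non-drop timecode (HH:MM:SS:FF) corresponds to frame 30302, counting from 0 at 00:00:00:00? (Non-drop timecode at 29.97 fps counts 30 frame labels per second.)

00:16:50:02

30302 ÷ 30 = 1010 full seconds, remainder 2 frames.
1010 s = 0 h 16 min 50 s.
Timecode: 00:16:50:02.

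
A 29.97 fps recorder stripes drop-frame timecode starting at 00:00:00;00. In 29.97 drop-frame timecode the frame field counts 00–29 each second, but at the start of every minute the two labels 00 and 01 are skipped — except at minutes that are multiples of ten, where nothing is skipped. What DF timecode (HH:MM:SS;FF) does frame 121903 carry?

01:07:47;15

Ten DF minutes hold 17982 frames, so frame 121903 lies in block 6 (frames 107892–125873) with 14011 frames into that block.
The block's first minute is 1800 frames and the rest 1798 each; 14011 frames reaches minute 7, so 6 × 18 + 7 × 2 = 122 labels have been skipped so far.
Adding those back, label number 121903 + 122 = 122025 at 30 labels/s is 4067 s + 15 f = 1 h 7 min 47 s frame 15, i.e. 01:07:47;15.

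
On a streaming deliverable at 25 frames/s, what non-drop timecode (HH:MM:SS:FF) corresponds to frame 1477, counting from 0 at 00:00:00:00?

1477 ÷ 25 = 59 full seconds, remainder 2 frames.
59 s = 0 h 0 min 59 s.
Timecode: 00:00:59:02.

00:00:59:02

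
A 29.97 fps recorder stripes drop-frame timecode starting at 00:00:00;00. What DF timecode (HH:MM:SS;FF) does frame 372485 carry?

Ten DF minutes hold 17982 frames, so frame 372485 lies in block 20 (frames 359640–377621) with 12845 frames into that block.
The block's first minute is 1800 frames and the rest 1798 each; 12845 frames reaches minute 7, so 20 × 18 + 7 × 2 = 374 labels have been skipped so far.
Adding those back, label number 372485 + 374 = 372859 at 30 labels/s is 12428 s + 19 f = 3 h 27 min 8 s frame 19, i.e. 03:27:08;19.

03:27:08;19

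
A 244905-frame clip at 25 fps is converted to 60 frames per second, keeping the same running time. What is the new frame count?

Target frames = source frames × (target rate / source rate) = 244905 × (60)/(25) = 244905 × 12/5 = 587772.

587772 frames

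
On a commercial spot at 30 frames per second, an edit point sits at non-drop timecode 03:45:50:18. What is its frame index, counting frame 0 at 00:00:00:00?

406518

Total seconds to the label: (3 × 3600 + 45 × 60 + 50) = 13550.
Frame index = 13550 × 30 + 18 = 406518.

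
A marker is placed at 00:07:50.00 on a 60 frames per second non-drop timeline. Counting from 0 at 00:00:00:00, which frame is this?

Total seconds to the label: (0 × 3600 + 7 × 60 + 50) = 470.
Frame index = 470 × 60 + 0 = 28200.

28200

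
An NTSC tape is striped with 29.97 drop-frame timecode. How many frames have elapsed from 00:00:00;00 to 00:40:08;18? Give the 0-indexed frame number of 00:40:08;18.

Complete 10-minute blocks: 4, each 17982 frames → 71928.
Remaining 0 whole minutes in the current block: 0 frames.
Within the current minute: 8 × 30 + 18 = 258. Total = 71928 + 0 + 258 = 72186.

72186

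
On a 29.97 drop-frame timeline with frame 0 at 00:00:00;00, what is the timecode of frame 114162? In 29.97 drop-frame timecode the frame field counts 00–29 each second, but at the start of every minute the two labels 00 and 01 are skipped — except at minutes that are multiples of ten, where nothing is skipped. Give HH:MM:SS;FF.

01:03:29;06

Each 10-minute DF block holds 10 × 60 × 30 − 9 × 2 = 17982 frames. 114162 ÷ 17982 → 6 full blocks, remainder 6270.
Within the partial block the first minute is 1800 frames and each further minute 1798, so 3 further minute boundaries passed. Total skipped labels = 18 × 6 + 2 × 3 = 114.
Non-drop label index = 114162 + 114 = 114276; at 30 labels/s that is 01:03:29:06, i.e. DF 01:03:29;06.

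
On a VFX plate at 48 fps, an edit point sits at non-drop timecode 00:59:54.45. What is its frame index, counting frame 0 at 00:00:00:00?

172557

Total seconds to the label: (0 × 3600 + 59 × 60 + 54) = 3594.
Frame index = 3594 × 48 + 45 = 172557.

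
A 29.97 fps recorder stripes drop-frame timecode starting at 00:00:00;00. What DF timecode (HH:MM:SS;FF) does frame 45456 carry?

00:25:16;22

Each 10-minute DF block holds 10 × 60 × 30 − 9 × 2 = 17982 frames. 45456 ÷ 17982 → 2 full blocks, remainder 9492.
Within the partial block the first minute is 1800 frames and each further minute 1798, so 5 further minute boundaries passed. Total skipped labels = 18 × 2 + 2 × 5 = 46.
Non-drop label index = 45456 + 46 = 45502; at 30 labels/s that is 00:25:16:22, i.e. DF 00:25:16;22.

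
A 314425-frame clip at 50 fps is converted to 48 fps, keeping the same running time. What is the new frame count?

Target frames = source frames × (target rate / source rate) = 314425 × (48)/(50) = 314425 × 24/25 = 301848.

301848 frames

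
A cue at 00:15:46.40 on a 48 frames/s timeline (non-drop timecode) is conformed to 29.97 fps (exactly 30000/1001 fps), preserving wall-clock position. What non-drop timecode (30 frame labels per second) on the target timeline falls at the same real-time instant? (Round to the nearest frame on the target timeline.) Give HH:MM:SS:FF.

00:15:45:27

Source frame index: (0×3600 + 15×60 + 46) × 48 + 40 = 45448.
Real time: 45448 / (48) = 5681/6 s.
Target frame: (5681/6) × (30000/1001) = 2185000/77 ≈ 28376.623 → 28377.
At 30 labels/s: frame 28377 → 00:15:45:27.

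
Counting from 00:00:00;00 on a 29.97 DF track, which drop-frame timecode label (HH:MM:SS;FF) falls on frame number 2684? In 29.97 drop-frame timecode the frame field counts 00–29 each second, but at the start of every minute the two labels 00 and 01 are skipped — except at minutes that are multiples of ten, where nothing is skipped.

Each 10-minute DF block holds 10 × 60 × 30 − 9 × 2 = 17982 frames. 2684 ÷ 17982 → 0 full blocks, remainder 2684.
Within the partial block the first minute is 1800 frames and each further minute 1798, so 1 further minute boundary passed. Total skipped labels = 18 × 0 + 2 × 1 = 2.
Non-drop label index = 2684 + 2 = 2686; at 30 labels/s that is 00:01:29:16, i.e. DF 00:01:29;16.

00:01:29;16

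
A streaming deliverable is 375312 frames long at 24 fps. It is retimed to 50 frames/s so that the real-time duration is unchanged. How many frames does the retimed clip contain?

Target frames = source frames × (target rate / source rate) = 375312 × (50)/(24) = 375312 × 25/12 = 781900.

781900 frames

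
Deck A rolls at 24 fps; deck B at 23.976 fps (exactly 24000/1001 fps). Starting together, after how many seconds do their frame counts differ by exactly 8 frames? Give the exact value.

1001/3 seconds

The gap grows by |24000/1001 − 24| = 24/1001 frames per second.
Time for a 8-frame gap: 8 ÷ (24/1001) = 1001/3 s.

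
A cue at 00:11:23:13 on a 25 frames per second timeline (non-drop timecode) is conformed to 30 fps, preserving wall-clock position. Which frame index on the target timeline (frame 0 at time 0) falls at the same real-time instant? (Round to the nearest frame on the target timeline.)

Source frame index: (0×3600 + 11×60 + 23) × 25 + 13 = 17088.
Real time: 17088 / (25) = 17088/25 s.
Target frame: (17088/25) × (30) = 102528/5 ≈ 20505.600 → 20506.

frame 20506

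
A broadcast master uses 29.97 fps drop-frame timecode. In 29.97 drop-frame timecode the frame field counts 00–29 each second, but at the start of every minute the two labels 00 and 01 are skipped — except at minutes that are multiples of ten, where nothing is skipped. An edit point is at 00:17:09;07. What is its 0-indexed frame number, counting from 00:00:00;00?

As if non-drop at 30 labels/s: (0 × 3600 + 17 × 60 + 9) × 30 + 7 = 30877.
Minute boundaries passed: 17; those not divisible by 10: 17 − 1 = 16; dropped labels = 2 × 16 = 32.
Actual frame index = 30877 − 32 = 30845.

30845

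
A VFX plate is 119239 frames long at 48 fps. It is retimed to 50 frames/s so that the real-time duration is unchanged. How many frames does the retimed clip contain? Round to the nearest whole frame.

124207 frames

Frames at target rate = 119239 × (50) / (48) = 2980975/24 ≈ 124207.292.
Nearest whole frame: 124207.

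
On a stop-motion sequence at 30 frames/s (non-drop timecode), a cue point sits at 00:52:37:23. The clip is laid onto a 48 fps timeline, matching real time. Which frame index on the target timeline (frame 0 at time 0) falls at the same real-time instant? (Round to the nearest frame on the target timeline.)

frame 151573

Source frame index: (0×3600 + 52×60 + 37) × 30 + 23 = 94733.
Real time: 94733 / (30) = 94733/30 s.
Target frame: (94733/30) × (48) = 757864/5 ≈ 151572.800 → 151573.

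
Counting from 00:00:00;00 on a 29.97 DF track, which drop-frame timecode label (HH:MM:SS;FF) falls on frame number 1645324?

Each 10-minute DF block holds 10 × 60 × 30 − 9 × 2 = 17982 frames. 1645324 ÷ 17982 → 91 full blocks, remainder 8962.
Within the partial block the first minute is 1800 frames and each further minute 1798, so 4 further minute boundaries passed. Total skipped labels = 18 × 91 + 2 × 4 = 1646.
Non-drop label index = 1645324 + 1646 = 1646970; at 30 labels/s that is 15:14:59:00, i.e. DF 15:14:59;00.

15:14:59;00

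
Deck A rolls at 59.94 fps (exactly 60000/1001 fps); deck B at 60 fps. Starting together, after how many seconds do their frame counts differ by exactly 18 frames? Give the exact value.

300.3 seconds

The gap grows by |60 − 60000/1001| = 60/1001 frames per second.
Time for a 18-frame gap: 18 ÷ (60/1001) = 300.3 s.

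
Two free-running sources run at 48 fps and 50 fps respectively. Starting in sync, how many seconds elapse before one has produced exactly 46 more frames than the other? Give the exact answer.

The gap grows by |50 − 48| = 2 frames per second.
Time for a 46-frame gap: 46 ÷ (2) = 23 s.

23 seconds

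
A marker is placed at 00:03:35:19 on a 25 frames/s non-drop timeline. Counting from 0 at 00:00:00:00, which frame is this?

Total seconds to the label: (0 × 3600 + 3 × 60 + 35) = 215.
Frame index = 215 × 25 + 19 = 5394.

frame 5394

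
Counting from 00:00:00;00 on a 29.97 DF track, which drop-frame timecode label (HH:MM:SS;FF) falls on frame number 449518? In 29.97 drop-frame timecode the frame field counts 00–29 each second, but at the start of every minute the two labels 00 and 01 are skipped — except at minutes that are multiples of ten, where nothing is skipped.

04:09:58;28

Ten DF minutes hold 17982 frames, so frame 449518 lies in block 24 (frames 431568–449549) with 17950 frames into that block.
The block's first minute is 1800 frames and the rest 1798 each; 17950 frames reaches minute 9, so 24 × 18 + 9 × 2 = 450 labels have been skipped so far.
Adding those back, label number 449518 + 450 = 449968 at 30 labels/s is 14998 s + 28 f = 4 h 9 min 58 s frame 28, i.e. 04:09:58;28.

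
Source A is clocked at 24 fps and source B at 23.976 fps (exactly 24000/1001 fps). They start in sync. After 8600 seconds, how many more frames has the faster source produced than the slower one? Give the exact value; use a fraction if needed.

A emits 24 × 8600 = 206400 frames; B emits 24000/1001 × 8600 = 206400000/1001.
Difference = 206400/1001 frames (≈ 206.1938); B is behind A.

206400/1001 frames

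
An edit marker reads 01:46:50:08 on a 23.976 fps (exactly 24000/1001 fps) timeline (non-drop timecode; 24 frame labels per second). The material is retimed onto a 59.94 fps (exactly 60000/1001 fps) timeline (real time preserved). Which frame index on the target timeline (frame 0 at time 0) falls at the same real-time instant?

frame 384620

Source frame index: (1×3600 + 46×60 + 50) × 24 + 8 = 153848.
Real time: 153848 / (24000/1001) = 19250231/3000 s.
Target frame: (19250231/3000) × (60000/1001) = 384620.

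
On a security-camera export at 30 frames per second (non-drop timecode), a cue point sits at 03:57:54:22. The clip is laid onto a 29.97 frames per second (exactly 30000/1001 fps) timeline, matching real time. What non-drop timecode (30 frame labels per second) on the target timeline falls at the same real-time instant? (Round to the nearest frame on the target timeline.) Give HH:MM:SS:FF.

Source frame index: (3×3600 + 57×60 + 54) × 30 + 22 = 428242.
Real time: 428242 / (30) = 214121/15 s.
Target frame: (214121/15) × (30000/1001) = 428242000/1001 ≈ 427814.186 → 427814.
At 30 labels/s: frame 427814 → 03:57:40:14.

03:57:40:14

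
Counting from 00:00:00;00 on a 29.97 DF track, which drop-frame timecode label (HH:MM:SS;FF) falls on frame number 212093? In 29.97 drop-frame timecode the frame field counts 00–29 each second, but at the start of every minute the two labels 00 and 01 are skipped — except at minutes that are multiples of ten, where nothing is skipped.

Each 10-minute DF block holds 10 × 60 × 30 − 9 × 2 = 17982 frames. 212093 ÷ 17982 → 11 full blocks, remainder 14291.
Within the partial block the first minute is 1800 frames and each further minute 1798, so 7 further minute boundaries passed. Total skipped labels = 18 × 11 + 2 × 7 = 212.
Non-drop label index = 212093 + 212 = 212305; at 30 labels/s that is 01:57:56:25, i.e. DF 01:57:56;25.

01:57:56;25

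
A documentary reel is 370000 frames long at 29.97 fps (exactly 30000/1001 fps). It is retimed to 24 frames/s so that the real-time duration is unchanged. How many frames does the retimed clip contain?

Target frames = source frames × (target rate / source rate) = 370000 × (24)/(30000/1001) = 370000 × 1001/1250 = 296296.

296296 frames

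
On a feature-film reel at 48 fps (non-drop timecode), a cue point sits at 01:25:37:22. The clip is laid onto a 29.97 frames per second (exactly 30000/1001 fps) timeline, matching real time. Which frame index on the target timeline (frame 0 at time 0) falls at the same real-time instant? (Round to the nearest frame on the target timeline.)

Source frame index: (1×3600 + 25×60 + 37) × 48 + 22 = 246598.
Real time: 246598 / (48) = 123299/24 s.
Target frame: (123299/24) × (30000/1001) = 14011250/91 ≈ 153969.780 → 153970.

frame 153970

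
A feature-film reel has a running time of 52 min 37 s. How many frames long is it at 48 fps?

151536 frames

52 min 37 s = 3157 s.
Frames = 3157 × 48 = 151536.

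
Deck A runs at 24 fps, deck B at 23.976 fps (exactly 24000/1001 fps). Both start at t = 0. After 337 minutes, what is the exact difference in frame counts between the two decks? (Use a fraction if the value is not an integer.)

337 min = 20220 s.
A emits 24 × 20220 = 485280 frames; B emits 24000/1001 × 20220 = 485280000/1001.
Difference = 485280/1001 frames (≈ 484.7952); B is behind A.

485280/1001 frames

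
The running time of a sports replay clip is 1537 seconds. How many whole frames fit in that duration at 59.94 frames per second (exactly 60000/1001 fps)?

Frames = 1537 × 60000/1001 = 92220000/1001 ≈ 92127.8721.
Complete frames: 92127.

92127 frames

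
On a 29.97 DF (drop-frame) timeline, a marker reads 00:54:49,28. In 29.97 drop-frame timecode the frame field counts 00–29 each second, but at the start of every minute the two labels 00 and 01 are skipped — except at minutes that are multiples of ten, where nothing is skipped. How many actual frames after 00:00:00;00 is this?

As if non-drop at 30 labels/s: (0 × 3600 + 54 × 60 + 49) × 30 + 28 = 98698.
Minute boundaries passed: 54; those not divisible by 10: 54 − 5 = 49; dropped labels = 2 × 49 = 98.
Actual frame index = 98698 − 98 = 98600.

98600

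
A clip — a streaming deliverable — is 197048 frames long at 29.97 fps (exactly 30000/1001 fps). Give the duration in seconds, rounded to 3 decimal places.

Running time = 197048 × 1001/30000 = 24655631/3750 s ≈ 6574.835 s.

6574.835 seconds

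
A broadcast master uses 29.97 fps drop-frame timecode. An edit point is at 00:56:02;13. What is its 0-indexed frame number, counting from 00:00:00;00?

100771

Complete 10-minute blocks: 5, each 17982 frames → 89910.
Remaining 6 whole minutes in the current block: 1800 + 5 × 1798 = 10790 frames.
Within the current minute: 2 × 30 + 13 − 2 = 71 (labels ;00/;01 skipped at this minute). Total = 89910 + 10790 + 71 = 100771.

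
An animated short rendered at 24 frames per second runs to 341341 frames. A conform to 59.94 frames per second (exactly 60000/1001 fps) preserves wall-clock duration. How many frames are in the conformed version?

852500 frames

Target frames = source frames × (target rate / source rate) = 341341 × (60000/1001)/(24) = 341341 × 2500/1001 = 852500.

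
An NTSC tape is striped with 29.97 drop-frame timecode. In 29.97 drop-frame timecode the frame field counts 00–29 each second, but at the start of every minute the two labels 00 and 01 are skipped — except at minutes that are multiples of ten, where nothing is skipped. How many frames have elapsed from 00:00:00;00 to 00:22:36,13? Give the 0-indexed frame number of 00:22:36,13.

As if non-drop at 30 labels/s: (0 × 3600 + 22 × 60 + 36) × 30 + 13 = 40693.
Minute boundaries passed: 22; those not divisible by 10: 22 − 2 = 20; dropped labels = 2 × 20 = 40.
Actual frame index = 40693 − 40 = 40653.

40653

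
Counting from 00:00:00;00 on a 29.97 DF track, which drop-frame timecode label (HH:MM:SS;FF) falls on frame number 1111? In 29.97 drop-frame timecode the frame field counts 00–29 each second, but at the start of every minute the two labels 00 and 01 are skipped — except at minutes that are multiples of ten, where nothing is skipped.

00:00:37;01

Ten DF minutes hold 17982 frames, so frame 1111 lies in block 0 (frames 0–17981) with 1111 frames into that block.
The block's first minute is 1800 frames and the rest 1798 each; 1111 frames reaches minute 0, so 0 × 18 + 0 × 2 = 0 labels have been skipped so far.
Adding those back, label number 1111 + 0 = 1111 at 30 labels/s is 37 s + 1 f = 0 h 0 min 37 s frame 1, i.e. 00:00:37;01.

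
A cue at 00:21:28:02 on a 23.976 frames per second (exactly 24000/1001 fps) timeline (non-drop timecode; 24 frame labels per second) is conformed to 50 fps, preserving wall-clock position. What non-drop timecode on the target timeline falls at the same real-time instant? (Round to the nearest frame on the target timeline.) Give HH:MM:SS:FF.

00:21:29:19

Source frame index: (0×3600 + 21×60 + 28) × 24 + 2 = 30914.
Real time: 30914 / (24000/1001) = 15472457/12000 s.
Target frame: (15472457/12000) × (50) = 15472457/240 ≈ 64468.571 → 64469.
At 50 labels/s: frame 64469 → 00:21:29:19.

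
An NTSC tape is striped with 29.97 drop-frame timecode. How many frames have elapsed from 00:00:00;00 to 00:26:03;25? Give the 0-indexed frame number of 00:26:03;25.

46867

Complete 10-minute blocks: 2, each 17982 frames → 35964.
Remaining 6 whole minutes in the current block: 1800 + 5 × 1798 = 10790 frames.
Within the current minute: 3 × 30 + 25 − 2 = 113 (labels ;00/;01 skipped at this minute). Total = 35964 + 10790 + 113 = 46867.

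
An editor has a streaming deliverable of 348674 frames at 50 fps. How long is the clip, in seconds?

Running time = 348674 / (50) = 6973.48 s.

6973.48 seconds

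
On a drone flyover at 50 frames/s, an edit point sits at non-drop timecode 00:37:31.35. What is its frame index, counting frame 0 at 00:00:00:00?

Total seconds to the label: (0 × 3600 + 37 × 60 + 31) = 2251.
Frame index = 2251 × 50 + 35 = 112585.

frame 112585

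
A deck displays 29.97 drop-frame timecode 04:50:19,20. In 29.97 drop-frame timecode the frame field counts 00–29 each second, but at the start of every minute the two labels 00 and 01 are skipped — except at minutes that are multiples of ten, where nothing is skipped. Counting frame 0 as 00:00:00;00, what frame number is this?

522068

As if non-drop at 30 labels/s: (4 × 3600 + 50 × 60 + 19) × 30 + 20 = 522590.
Minute boundaries passed: 290; those not divisible by 10: 290 − 29 = 261; dropped labels = 2 × 261 = 522.
Actual frame index = 522590 − 522 = 522068.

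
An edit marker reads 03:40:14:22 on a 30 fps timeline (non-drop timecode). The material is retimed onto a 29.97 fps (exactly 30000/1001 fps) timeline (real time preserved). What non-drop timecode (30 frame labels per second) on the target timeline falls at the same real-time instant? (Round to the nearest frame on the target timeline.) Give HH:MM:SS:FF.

Source frame index: (3×3600 + 40×60 + 14) × 30 + 22 = 396442.
Real time: 396442 / (30) = 198221/15 s.
Target frame: (198221/15) × (30000/1001) = 396442000/1001 ≈ 396045.954 → 396046.
At 30 labels/s: frame 396046 → 03:40:01:16.

03:40:01:16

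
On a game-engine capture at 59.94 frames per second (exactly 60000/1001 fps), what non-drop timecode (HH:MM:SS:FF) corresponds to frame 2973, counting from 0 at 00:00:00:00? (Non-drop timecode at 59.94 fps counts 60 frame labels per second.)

00:00:49:33

2973 ÷ 60 = 49 full seconds, remainder 33 frames.
49 s = 0 h 0 min 49 s.
Timecode: 00:00:49:33.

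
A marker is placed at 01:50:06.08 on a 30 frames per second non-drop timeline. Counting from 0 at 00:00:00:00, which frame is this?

Total seconds to the label: (1 × 3600 + 50 × 60 + 6) = 6606.
Frame index = 6606 × 30 + 8 = 198188.

frame 198188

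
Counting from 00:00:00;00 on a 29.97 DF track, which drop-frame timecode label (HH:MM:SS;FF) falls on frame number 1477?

Each 10-minute DF block holds 10 × 60 × 30 − 9 × 2 = 17982 frames. 1477 ÷ 17982 → 0 full blocks, remainder 1477.
Within the partial block the first minute is 1800 frames and each further minute 1798, so 0 further minute boundaries passed. Total skipped labels = 18 × 0 + 2 × 0 = 0.
Non-drop label index = 1477 + 0 = 1477; at 30 labels/s that is 00:00:49:07, i.e. DF 00:00:49;07.

00:00:49;07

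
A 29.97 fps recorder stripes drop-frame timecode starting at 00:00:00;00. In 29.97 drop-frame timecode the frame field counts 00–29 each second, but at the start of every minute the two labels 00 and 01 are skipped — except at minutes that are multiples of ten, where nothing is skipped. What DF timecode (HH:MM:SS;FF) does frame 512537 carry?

04:45:01;21

Each 10-minute DF block holds 10 × 60 × 30 − 9 × 2 = 17982 frames. 512537 ÷ 17982 → 28 full blocks, remainder 9041.
Within the partial block the first minute is 1800 frames and each further minute 1798, so 5 further minute boundaries passed. Total skipped labels = 18 × 28 + 2 × 5 = 514.
Non-drop label index = 512537 + 514 = 513051; at 30 labels/s that is 04:45:01:21, i.e. DF 04:45:01;21.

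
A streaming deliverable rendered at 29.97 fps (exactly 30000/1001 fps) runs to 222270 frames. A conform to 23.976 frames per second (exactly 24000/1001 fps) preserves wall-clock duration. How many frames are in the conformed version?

177816 frames

Target frames = source frames × (target rate / source rate) = 222270 × (24000/1001)/(30000/1001) = 222270 × 4/5 = 177816.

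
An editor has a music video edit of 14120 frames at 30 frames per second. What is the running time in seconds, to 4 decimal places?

Running time = 14120 × 1/30 = 1412/3 s ≈ 470.6667 s.

470.6667 seconds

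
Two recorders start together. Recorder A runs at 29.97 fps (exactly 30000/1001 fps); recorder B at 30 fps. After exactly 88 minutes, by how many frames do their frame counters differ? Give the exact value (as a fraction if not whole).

88 min = 5280 s.
A emits 30000/1001 × 5280 = 14400000/91 frames; B emits 30 × 5280 = 158400.
Difference = 14400/91 frames (≈ 158.2418); B is ahead of A.

14400/91 frames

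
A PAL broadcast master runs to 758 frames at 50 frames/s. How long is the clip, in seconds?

15.16 seconds

Running time = 758 / (50) = 15.16 s.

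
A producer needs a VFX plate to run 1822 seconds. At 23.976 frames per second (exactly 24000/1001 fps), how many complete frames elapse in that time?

43684 frames

Frames = 1822 × 24000/1001 = 43728000/1001 ≈ 43684.3157.
Complete frames: 43684.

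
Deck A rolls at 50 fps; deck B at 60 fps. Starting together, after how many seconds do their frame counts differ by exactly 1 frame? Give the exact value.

The gap grows by |60 − 50| = 10 frames per second.
Time for a 1-frame gap: 1 ÷ (10) = 0.1 s.

0.1 seconds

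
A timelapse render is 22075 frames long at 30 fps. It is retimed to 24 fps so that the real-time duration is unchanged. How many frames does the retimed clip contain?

17660 frames

Target frames = source frames × (target rate / source rate) = 22075 × (24)/(30) = 22075 × 4/5 = 17660.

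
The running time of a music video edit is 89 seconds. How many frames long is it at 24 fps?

Frames = 89 × 24 = 2136.

2136 frames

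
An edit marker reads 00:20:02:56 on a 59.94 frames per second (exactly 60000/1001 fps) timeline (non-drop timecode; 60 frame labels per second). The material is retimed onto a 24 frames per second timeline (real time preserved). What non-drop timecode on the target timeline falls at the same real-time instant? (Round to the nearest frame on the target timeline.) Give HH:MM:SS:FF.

Source frame index: (0×3600 + 20×60 + 2) × 60 + 56 = 72176.
Real time: 72176 / (60000/1001) = 4515511/3750 s.
Target frame: (4515511/3750) × (24) = 18062044/625 ≈ 28899.270 → 28899.
At 24 labels/s: frame 28899 → 00:20:04:03.

00:20:04:03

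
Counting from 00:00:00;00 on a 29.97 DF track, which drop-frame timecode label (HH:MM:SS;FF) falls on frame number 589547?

Ten DF minutes hold 17982 frames, so frame 589547 lies in block 32 (frames 575424–593405) with 14123 frames into that block.
The block's first minute is 1800 frames and the rest 1798 each; 14123 frames reaches minute 7, so 32 × 18 + 7 × 2 = 590 labels have been skipped so far.
Adding those back, label number 589547 + 590 = 590137 at 30 labels/s is 19671 s + 7 f = 5 h 27 min 51 s frame 7, i.e. 05:27:51;07.

05:27:51;07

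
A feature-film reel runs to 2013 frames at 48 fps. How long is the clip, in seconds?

41.9375 seconds

Running time = 2013 / (48) = 41.9375 s.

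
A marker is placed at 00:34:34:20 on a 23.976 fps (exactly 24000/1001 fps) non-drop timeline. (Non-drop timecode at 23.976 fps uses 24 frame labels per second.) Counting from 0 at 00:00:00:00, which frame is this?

Total seconds to the label: (0 × 3600 + 34 × 60 + 34) = 2074.
Frame index = 2074 × 24 + 20 = 49796.

frame 49796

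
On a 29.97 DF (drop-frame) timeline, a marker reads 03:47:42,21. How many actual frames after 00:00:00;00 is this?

409471

Complete 10-minute blocks: 22, each 17982 frames → 395604.
Remaining 7 whole minutes in the current block: 1800 + 6 × 1798 = 12588 frames.
Within the current minute: 42 × 30 + 21 − 2 = 1279 (labels ;00/;01 skipped at this minute). Total = 395604 + 12588 + 1279 = 409471.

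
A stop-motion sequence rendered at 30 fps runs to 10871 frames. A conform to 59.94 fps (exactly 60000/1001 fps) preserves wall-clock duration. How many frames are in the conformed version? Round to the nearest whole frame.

21720 frames

Frames at target rate = 10871 × (60000/1001) / (30) = 3106000/143 ≈ 21720.280.
Nearest whole frame: 21720.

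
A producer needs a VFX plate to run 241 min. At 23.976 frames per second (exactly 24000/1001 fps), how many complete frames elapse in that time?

241 min = 14460 s.
Frames = 14460 × 24000/1001 = 347040000/1001 ≈ 346693.3067.
Complete frames: 346693.

346693 frames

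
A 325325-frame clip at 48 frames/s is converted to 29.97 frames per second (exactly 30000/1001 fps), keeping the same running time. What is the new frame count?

Target frames = source frames × (target rate / source rate) = 325325 × (30000/1001)/(48) = 325325 × 625/1001 = 203125.

203125 frames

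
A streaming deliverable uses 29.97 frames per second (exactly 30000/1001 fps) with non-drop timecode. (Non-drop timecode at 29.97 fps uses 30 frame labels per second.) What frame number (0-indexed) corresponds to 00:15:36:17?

Total seconds to the label: (0 × 3600 + 15 × 60 + 36) = 936.
Frame index = 936 × 30 + 17 = 28097.

28097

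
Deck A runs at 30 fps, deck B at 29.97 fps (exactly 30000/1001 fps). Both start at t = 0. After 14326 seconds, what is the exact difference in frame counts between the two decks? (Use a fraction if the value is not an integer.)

33060/77 frames

A emits 30 × 14326 = 429780 frames; B emits 30000/1001 × 14326 = 33060000/77.
Difference = 33060/77 frames (≈ 429.3506); B is behind A.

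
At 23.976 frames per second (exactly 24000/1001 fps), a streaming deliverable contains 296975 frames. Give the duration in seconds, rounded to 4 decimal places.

12386.3323 seconds

Running time = 296975 × 1001/24000 = 11890879/960 s ≈ 12386.3323 s.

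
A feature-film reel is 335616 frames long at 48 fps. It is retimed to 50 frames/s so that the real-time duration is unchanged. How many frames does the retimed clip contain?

349600 frames

Target frames = source frames × (target rate / source rate) = 335616 × (50)/(48) = 335616 × 25/24 = 349600.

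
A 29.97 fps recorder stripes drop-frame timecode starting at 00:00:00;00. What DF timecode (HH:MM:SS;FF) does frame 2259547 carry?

20:56:33;19

Ten DF minutes hold 17982 frames, so frame 2259547 lies in block 125 (frames 2247750–2265731) with 11797 frames into that block.
The block's first minute is 1800 frames and the rest 1798 each; 11797 frames reaches minute 6, so 125 × 18 + 6 × 2 = 2262 labels have been skipped so far.
Adding those back, label number 2259547 + 2262 = 2261809 at 30 labels/s is 75393 s + 19 f = 20 h 56 min 33 s frame 19, i.e. 20:56:33;19.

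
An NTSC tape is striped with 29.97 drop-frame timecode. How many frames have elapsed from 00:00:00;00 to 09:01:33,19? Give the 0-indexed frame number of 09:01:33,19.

973835

As if non-drop at 30 labels/s: (9 × 3600 + 1 × 60 + 33) × 30 + 19 = 974809.
Minute boundaries passed: 541; those not divisible by 10: 541 − 54 = 487; dropped labels = 2 × 487 = 974.
Actual frame index = 974809 − 974 = 973835.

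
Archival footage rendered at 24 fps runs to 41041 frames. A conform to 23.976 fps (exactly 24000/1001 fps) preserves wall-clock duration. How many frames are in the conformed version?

Target frames = source frames × (target rate / source rate) = 41041 × (24000/1001)/(24) = 41041 × 1000/1001 = 41000.

41000 frames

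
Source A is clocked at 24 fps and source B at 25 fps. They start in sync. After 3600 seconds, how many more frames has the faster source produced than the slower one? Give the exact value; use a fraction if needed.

A emits 24 × 3600 = 86400 frames; B emits 25 × 3600 = 90000.
Difference = 3600 frames; B is ahead of A.

3600 frames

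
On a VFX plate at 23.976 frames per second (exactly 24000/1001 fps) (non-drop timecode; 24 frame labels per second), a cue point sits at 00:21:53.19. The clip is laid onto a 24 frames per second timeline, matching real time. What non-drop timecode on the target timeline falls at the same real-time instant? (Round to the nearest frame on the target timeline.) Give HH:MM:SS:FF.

Source frame index: (0×3600 + 21×60 + 53) × 24 + 19 = 31531.
Real time: 31531 / (24000/1001) = 31562531/24000 s.
Target frame: (31562531/24000) × (24) = 31562531/1000 ≈ 31562.531 → 31563.
At 24 labels/s: frame 31563 → 00:21:55:03.

00:21:55:03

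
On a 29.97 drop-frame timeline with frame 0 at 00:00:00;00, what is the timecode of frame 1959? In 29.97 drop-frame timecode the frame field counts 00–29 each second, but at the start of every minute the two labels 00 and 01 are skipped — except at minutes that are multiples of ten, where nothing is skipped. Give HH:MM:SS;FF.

Each 10-minute DF block holds 10 × 60 × 30 − 9 × 2 = 17982 frames. 1959 ÷ 17982 → 0 full blocks, remainder 1959.
Within the partial block the first minute is 1800 frames and each further minute 1798, so 1 further minute boundary passed. Total skipped labels = 18 × 0 + 2 × 1 = 2.
Non-drop label index = 1959 + 2 = 1961; at 30 labels/s that is 00:01:05:11, i.e. DF 00:01:05;11.

00:01:05;11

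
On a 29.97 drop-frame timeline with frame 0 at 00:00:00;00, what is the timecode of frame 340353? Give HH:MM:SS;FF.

03:09:16;15

Ten DF minutes hold 17982 frames, so frame 340353 lies in block 18 (frames 323676–341657) with 16677 frames into that block.
The block's first minute is 1800 frames and the rest 1798 each; 16677 frames reaches minute 9, so 18 × 18 + 9 × 2 = 342 labels have been skipped so far.
Adding those back, label number 340353 + 342 = 340695 at 30 labels/s is 11356 s + 15 f = 3 h 9 min 16 s frame 15, i.e. 03:09:16;15.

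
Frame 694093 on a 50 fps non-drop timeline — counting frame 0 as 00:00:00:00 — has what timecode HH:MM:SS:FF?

694093 ÷ 50 = 13881 full seconds, remainder 43 frames.
13881 s = 3 h 51 min 21 s.
Timecode: 03:51:21:43.

03:51:21:43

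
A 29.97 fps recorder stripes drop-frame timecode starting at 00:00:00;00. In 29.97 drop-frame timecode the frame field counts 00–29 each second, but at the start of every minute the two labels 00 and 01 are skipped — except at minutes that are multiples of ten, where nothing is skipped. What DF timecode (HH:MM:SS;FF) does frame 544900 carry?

05:03:01;16

Each 10-minute DF block holds 10 × 60 × 30 − 9 × 2 = 17982 frames. 544900 ÷ 17982 → 30 full blocks, remainder 5440.
Within the partial block the first minute is 1800 frames and each further minute 1798, so 3 further minute boundaries passed. Total skipped labels = 18 × 30 + 2 × 3 = 546.
Non-drop label index = 544900 + 546 = 545446; at 30 labels/s that is 05:03:01:16, i.e. DF 05:03:01;16.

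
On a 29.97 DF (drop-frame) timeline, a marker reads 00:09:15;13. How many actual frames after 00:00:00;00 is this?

As if non-drop at 30 labels/s: (0 × 3600 + 9 × 60 + 15) × 30 + 13 = 16663.
Minute boundaries passed: 9; those not divisible by 10: 9 − 0 = 9; dropped labels = 2 × 9 = 18.
Actual frame index = 16663 − 18 = 16645.

16645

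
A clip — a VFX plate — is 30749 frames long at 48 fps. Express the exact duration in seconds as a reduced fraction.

Running time = 30749 ÷ (48) = 30749 × 1/48 = 30749/48 s.

30749/48 seconds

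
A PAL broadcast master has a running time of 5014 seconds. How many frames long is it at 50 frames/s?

250700 frames

Frames = 5014 × 50 = 250700.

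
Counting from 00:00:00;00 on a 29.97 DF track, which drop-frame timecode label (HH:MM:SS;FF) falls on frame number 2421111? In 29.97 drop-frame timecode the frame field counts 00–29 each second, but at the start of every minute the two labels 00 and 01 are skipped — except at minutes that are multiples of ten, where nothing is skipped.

22:26:24;15

Each 10-minute DF block holds 10 × 60 × 30 − 9 × 2 = 17982 frames. 2421111 ÷ 17982 → 134 full blocks, remainder 11523.
Within the partial block the first minute is 1800 frames and each further minute 1798, so 6 further minute boundaries passed. Total skipped labels = 18 × 134 + 2 × 6 = 2424.
Non-drop label index = 2421111 + 2424 = 2423535; at 30 labels/s that is 22:26:24:15, i.e. DF 22:26:24;15.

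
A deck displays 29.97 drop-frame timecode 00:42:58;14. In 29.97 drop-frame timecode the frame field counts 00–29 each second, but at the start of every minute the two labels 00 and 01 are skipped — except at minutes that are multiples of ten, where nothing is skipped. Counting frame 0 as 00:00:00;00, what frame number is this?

Complete 10-minute blocks: 4, each 17982 frames → 71928.
Remaining 2 whole minutes in the current block: 1800 + 1 × 1798 = 3598 frames.
Within the current minute: 58 × 30 + 14 − 2 = 1752 (labels ;00/;01 skipped at this minute). Total = 71928 + 3598 + 1752 = 77278.

77278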